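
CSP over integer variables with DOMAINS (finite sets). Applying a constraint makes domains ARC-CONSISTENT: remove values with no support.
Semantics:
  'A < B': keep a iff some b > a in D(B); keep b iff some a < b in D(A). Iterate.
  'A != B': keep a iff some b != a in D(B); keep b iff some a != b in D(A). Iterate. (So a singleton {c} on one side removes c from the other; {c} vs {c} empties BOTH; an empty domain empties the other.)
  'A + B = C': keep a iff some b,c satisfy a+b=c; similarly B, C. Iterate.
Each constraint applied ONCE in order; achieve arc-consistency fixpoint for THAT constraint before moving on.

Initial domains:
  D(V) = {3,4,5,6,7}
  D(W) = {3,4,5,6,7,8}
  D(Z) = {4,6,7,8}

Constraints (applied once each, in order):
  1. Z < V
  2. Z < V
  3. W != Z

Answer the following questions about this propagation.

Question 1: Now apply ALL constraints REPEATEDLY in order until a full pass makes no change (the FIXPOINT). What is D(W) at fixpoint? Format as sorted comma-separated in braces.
pass 0 (initial): D(W)={3,4,5,6,7,8}
pass 1: V {3,4,5,6,7}->{5,6,7}; Z {4,6,7,8}->{4,6}
pass 2: no change
Fixpoint after 2 passes: D(W) = {3,4,5,6,7,8}

Answer: {3,4,5,6,7,8}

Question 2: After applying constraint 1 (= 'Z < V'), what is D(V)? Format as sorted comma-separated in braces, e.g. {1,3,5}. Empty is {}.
Answer: {5,6,7}

Derivation:
Constraint 1 (Z < V) on D(Z)={4,6,7,8} D(V)={3,4,5,6,7}: Z {4,6,7,8}->{4,6}; V {3,4,5,6,7}->{5,6,7}
So after constraint 1: D(V) = {5,6,7}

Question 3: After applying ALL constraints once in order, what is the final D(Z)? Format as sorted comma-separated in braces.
Answer: {4,6}

Derivation:
Constraint 1 (Z < V) on D(Z)={4,6,7,8} D(V)={3,4,5,6,7}: Z {4,6,7,8}->{4,6}; V {3,4,5,6,7}->{5,6,7}
Constraint 2 (Z < V) on D(Z)={4,6} D(V)={5,6,7}: no change
Constraint 3 (W != Z) on D(W)={3,4,5,6,7,8} D(Z)={4,6}: no change
So after all 3 constraints: D(Z) = {4,6}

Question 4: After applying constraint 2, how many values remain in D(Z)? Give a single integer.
Answer: 2

Derivation:
Constraint 1 (Z < V) on D(Z)={4,6,7,8} D(V)={3,4,5,6,7}: Z {4,6,7,8}->{4,6}; V {3,4,5,6,7}->{5,6,7}
Constraint 2 (Z < V) on D(Z)={4,6} D(V)={5,6,7}: no change
So after constraint 2: D(Z)={4,6}, size = 2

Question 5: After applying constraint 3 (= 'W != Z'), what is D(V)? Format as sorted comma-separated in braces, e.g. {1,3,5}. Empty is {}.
Answer: {5,6,7}

Derivation:
Constraint 1 (Z < V) on D(Z)={4,6,7,8} D(V)={3,4,5,6,7}: Z {4,6,7,8}->{4,6}; V {3,4,5,6,7}->{5,6,7}
Constraint 2 (Z < V) on D(Z)={4,6} D(V)={5,6,7}: no change
Constraint 3 (W != Z) on D(W)={3,4,5,6,7,8} D(Z)={4,6}: no change
So after constraint 3: D(V) = {5,6,7}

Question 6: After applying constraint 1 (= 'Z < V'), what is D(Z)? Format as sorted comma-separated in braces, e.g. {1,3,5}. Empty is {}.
Constraint 1 (Z < V) on D(Z)={4,6,7,8} D(V)={3,4,5,6,7}: Z {4,6,7,8}->{4,6}; V {3,4,5,6,7}->{5,6,7}
So after constraint 1: D(Z) = {4,6}

Answer: {4,6}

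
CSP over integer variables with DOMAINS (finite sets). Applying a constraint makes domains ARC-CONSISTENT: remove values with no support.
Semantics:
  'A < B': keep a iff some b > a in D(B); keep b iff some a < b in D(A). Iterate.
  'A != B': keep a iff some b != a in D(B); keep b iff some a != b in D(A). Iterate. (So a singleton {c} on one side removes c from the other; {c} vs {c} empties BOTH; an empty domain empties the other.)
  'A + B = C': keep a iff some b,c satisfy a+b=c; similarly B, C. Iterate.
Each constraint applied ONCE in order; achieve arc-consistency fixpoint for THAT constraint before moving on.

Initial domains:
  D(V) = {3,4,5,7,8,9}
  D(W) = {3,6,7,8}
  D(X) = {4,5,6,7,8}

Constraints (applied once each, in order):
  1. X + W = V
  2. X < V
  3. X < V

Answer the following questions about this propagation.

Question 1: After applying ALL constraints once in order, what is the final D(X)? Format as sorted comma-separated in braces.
Answer: {4,5,6}

Derivation:
Constraint 1 (X + W = V) on D(X)={4,5,6,7,8} D(W)={3,6,7,8} D(V)={3,4,5,7,8,9}: X {4,5,6,7,8}->{4,5,6}; W {3,6,7,8}->{3}; V {3,4,5,7,8,9}->{7,8,9}
Constraint 2 (X < V) on D(X)={4,5,6} D(V)={7,8,9}: no change
Constraint 3 (X < V) on D(X)={4,5,6} D(V)={7,8,9}: no change
So after all 3 constraints: D(X) = {4,5,6}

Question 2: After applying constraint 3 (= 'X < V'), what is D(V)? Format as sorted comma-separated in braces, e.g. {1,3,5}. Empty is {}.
Constraint 1 (X + W = V) on D(X)={4,5,6,7,8} D(W)={3,6,7,8} D(V)={3,4,5,7,8,9}: X {4,5,6,7,8}->{4,5,6}; W {3,6,7,8}->{3}; V {3,4,5,7,8,9}->{7,8,9}
Constraint 2 (X < V) on D(X)={4,5,6} D(V)={7,8,9}: no change
Constraint 3 (X < V) on D(X)={4,5,6} D(V)={7,8,9}: no change
So after constraint 3: D(V) = {7,8,9}

Answer: {7,8,9}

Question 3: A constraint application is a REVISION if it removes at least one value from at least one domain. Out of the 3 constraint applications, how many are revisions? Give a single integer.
Answer: 1

Derivation:
Constraint 1 (X + W = V) on D(X)={4,5,6,7,8} D(W)={3,6,7,8} D(V)={3,4,5,7,8,9}: X {4,5,6,7,8}->{4,5,6}; W {3,6,7,8}->{3}; V {3,4,5,7,8,9}->{7,8,9} => REVISION
Constraint 2 (X < V) on D(X)={4,5,6} D(V)={7,8,9}: no change => not a revision
Constraint 3 (X < V) on D(X)={4,5,6} D(V)={7,8,9}: no change => not a revision
Total revisions = 1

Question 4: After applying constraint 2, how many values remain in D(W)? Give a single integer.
Constraint 1 (X + W = V) on D(X)={4,5,6,7,8} D(W)={3,6,7,8} D(V)={3,4,5,7,8,9}: X {4,5,6,7,8}->{4,5,6}; W {3,6,7,8}->{3}; V {3,4,5,7,8,9}->{7,8,9}
Constraint 2 (X < V) on D(X)={4,5,6} D(V)={7,8,9}: no change
So after constraint 2: D(W)={3}, size = 1

Answer: 1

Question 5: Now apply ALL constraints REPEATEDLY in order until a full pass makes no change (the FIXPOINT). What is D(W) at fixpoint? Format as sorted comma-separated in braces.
Answer: {3}

Derivation:
pass 0 (initial): D(W)={3,6,7,8}
pass 1: V {3,4,5,7,8,9}->{7,8,9}; W {3,6,7,8}->{3}; X {4,5,6,7,8}->{4,5,6}
pass 2: no change
Fixpoint after 2 passes: D(W) = {3}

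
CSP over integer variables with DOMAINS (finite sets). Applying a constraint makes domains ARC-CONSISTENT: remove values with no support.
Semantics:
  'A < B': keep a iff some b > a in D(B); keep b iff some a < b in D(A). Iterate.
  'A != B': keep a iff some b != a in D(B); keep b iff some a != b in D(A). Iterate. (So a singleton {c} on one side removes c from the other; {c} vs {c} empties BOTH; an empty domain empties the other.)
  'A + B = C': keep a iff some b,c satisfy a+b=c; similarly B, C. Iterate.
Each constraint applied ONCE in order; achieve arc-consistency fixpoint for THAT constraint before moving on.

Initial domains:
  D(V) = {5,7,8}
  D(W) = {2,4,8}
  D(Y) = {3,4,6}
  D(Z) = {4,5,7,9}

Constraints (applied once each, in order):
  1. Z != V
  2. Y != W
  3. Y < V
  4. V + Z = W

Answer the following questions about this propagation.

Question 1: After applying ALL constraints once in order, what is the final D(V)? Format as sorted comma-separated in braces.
Answer: {}

Derivation:
Constraint 1 (Z != V) on D(Z)={4,5,7,9} D(V)={5,7,8}: no change
Constraint 2 (Y != W) on D(Y)={3,4,6} D(W)={2,4,8}: no change
Constraint 3 (Y < V) on D(Y)={3,4,6} D(V)={5,7,8}: no change
Constraint 4 (V + Z = W) on D(V)={5,7,8} D(Z)={4,5,7,9} D(W)={2,4,8}: V {5,7,8}->{}; Z {4,5,7,9}->{}; W {2,4,8}->{}
So after all 4 constraints: D(V) = {}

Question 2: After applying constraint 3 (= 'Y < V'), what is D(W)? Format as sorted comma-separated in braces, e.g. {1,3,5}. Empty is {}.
Answer: {2,4,8}

Derivation:
Constraint 1 (Z != V) on D(Z)={4,5,7,9} D(V)={5,7,8}: no change
Constraint 2 (Y != W) on D(Y)={3,4,6} D(W)={2,4,8}: no change
Constraint 3 (Y < V) on D(Y)={3,4,6} D(V)={5,7,8}: no change
So after constraint 3: D(W) = {2,4,8}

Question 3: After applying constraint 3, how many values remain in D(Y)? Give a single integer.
Answer: 3

Derivation:
Constraint 1 (Z != V) on D(Z)={4,5,7,9} D(V)={5,7,8}: no change
Constraint 2 (Y != W) on D(Y)={3,4,6} D(W)={2,4,8}: no change
Constraint 3 (Y < V) on D(Y)={3,4,6} D(V)={5,7,8}: no change
So after constraint 3: D(Y)={3,4,6}, size = 3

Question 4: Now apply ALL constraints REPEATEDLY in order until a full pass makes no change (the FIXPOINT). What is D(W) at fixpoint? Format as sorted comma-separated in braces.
pass 0 (initial): D(W)={2,4,8}
pass 1: V {5,7,8}->{}; W {2,4,8}->{}; Z {4,5,7,9}->{}
pass 2: Y {3,4,6}->{}
pass 3: no change
Fixpoint after 3 passes: D(W) = {}

Answer: {}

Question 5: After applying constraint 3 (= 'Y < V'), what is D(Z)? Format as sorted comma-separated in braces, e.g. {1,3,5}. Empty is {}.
Constraint 1 (Z != V) on D(Z)={4,5,7,9} D(V)={5,7,8}: no change
Constraint 2 (Y != W) on D(Y)={3,4,6} D(W)={2,4,8}: no change
Constraint 3 (Y < V) on D(Y)={3,4,6} D(V)={5,7,8}: no change
So after constraint 3: D(Z) = {4,5,7,9}

Answer: {4,5,7,9}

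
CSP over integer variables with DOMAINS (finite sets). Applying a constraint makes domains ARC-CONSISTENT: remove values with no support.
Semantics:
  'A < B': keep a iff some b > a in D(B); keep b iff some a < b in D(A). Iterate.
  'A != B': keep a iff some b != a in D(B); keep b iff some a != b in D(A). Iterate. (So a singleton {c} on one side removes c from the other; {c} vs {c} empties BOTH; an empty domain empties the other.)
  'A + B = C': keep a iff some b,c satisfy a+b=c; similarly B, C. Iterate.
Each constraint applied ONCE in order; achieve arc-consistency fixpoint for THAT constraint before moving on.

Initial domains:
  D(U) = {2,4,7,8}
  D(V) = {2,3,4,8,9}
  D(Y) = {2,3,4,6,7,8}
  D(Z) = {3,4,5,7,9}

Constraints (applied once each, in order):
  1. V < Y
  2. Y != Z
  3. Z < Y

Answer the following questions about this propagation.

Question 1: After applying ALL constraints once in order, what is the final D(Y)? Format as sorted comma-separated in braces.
Constraint 1 (V < Y) on D(V)={2,3,4,8,9} D(Y)={2,3,4,6,7,8}: V {2,3,4,8,9}->{2,3,4}; Y {2,3,4,6,7,8}->{3,4,6,7,8}
Constraint 2 (Y != Z) on D(Y)={3,4,6,7,8} D(Z)={3,4,5,7,9}: no change
Constraint 3 (Z < Y) on D(Z)={3,4,5,7,9} D(Y)={3,4,6,7,8}: Z {3,4,5,7,9}->{3,4,5,7}; Y {3,4,6,7,8}->{4,6,7,8}
So after all 3 constraints: D(Y) = {4,6,7,8}

Answer: {4,6,7,8}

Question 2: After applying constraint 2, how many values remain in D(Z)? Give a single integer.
Answer: 5

Derivation:
Constraint 1 (V < Y) on D(V)={2,3,4,8,9} D(Y)={2,3,4,6,7,8}: V {2,3,4,8,9}->{2,3,4}; Y {2,3,4,6,7,8}->{3,4,6,7,8}
Constraint 2 (Y != Z) on D(Y)={3,4,6,7,8} D(Z)={3,4,5,7,9}: no change
So after constraint 2: D(Z)={3,4,5,7,9}, size = 5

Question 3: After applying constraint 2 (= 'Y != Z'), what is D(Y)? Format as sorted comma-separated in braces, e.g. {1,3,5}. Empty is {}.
Constraint 1 (V < Y) on D(V)={2,3,4,8,9} D(Y)={2,3,4,6,7,8}: V {2,3,4,8,9}->{2,3,4}; Y {2,3,4,6,7,8}->{3,4,6,7,8}
Constraint 2 (Y != Z) on D(Y)={3,4,6,7,8} D(Z)={3,4,5,7,9}: no change
So after constraint 2: D(Y) = {3,4,6,7,8}

Answer: {3,4,6,7,8}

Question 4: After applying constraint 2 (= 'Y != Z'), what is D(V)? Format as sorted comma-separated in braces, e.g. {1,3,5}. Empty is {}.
Constraint 1 (V < Y) on D(V)={2,3,4,8,9} D(Y)={2,3,4,6,7,8}: V {2,3,4,8,9}->{2,3,4}; Y {2,3,4,6,7,8}->{3,4,6,7,8}
Constraint 2 (Y != Z) on D(Y)={3,4,6,7,8} D(Z)={3,4,5,7,9}: no change
So after constraint 2: D(V) = {2,3,4}

Answer: {2,3,4}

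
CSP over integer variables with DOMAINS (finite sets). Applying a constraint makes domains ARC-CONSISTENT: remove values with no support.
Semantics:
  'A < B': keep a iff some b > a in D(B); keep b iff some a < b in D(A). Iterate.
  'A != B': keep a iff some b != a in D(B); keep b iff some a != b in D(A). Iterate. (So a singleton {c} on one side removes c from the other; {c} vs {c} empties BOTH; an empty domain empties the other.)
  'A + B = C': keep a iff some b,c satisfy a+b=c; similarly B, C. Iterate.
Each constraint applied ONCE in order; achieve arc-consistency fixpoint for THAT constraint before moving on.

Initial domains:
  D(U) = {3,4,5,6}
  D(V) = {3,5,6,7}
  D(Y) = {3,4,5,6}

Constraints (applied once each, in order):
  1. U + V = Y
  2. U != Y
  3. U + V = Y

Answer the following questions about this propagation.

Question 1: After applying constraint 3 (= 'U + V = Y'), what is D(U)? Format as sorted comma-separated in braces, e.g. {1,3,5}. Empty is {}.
Constraint 1 (U + V = Y) on D(U)={3,4,5,6} D(V)={3,5,6,7} D(Y)={3,4,5,6}: U {3,4,5,6}->{3}; V {3,5,6,7}->{3}; Y {3,4,5,6}->{6}
Constraint 2 (U != Y) on D(U)={3} D(Y)={6}: no change
Constraint 3 (U + V = Y) on D(U)={3} D(V)={3} D(Y)={6}: no change
So after constraint 3: D(U) = {3}

Answer: {3}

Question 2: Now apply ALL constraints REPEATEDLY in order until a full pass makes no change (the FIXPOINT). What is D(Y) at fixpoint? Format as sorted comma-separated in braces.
pass 0 (initial): D(Y)={3,4,5,6}
pass 1: U {3,4,5,6}->{3}; V {3,5,6,7}->{3}; Y {3,4,5,6}->{6}
pass 2: no change
Fixpoint after 2 passes: D(Y) = {6}

Answer: {6}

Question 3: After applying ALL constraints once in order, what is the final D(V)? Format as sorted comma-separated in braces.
Answer: {3}

Derivation:
Constraint 1 (U + V = Y) on D(U)={3,4,5,6} D(V)={3,5,6,7} D(Y)={3,4,5,6}: U {3,4,5,6}->{3}; V {3,5,6,7}->{3}; Y {3,4,5,6}->{6}
Constraint 2 (U != Y) on D(U)={3} D(Y)={6}: no change
Constraint 3 (U + V = Y) on D(U)={3} D(V)={3} D(Y)={6}: no change
So after all 3 constraints: D(V) = {3}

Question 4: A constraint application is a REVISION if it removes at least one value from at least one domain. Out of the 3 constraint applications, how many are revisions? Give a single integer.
Constraint 1 (U + V = Y) on D(U)={3,4,5,6} D(V)={3,5,6,7} D(Y)={3,4,5,6}: U {3,4,5,6}->{3}; V {3,5,6,7}->{3}; Y {3,4,5,6}->{6} => REVISION
Constraint 2 (U != Y) on D(U)={3} D(Y)={6}: no change => not a revision
Constraint 3 (U + V = Y) on D(U)={3} D(V)={3} D(Y)={6}: no change => not a revision
Total revisions = 1

Answer: 1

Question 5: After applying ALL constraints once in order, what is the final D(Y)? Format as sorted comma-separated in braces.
Constraint 1 (U + V = Y) on D(U)={3,4,5,6} D(V)={3,5,6,7} D(Y)={3,4,5,6}: U {3,4,5,6}->{3}; V {3,5,6,7}->{3}; Y {3,4,5,6}->{6}
Constraint 2 (U != Y) on D(U)={3} D(Y)={6}: no change
Constraint 3 (U + V = Y) on D(U)={3} D(V)={3} D(Y)={6}: no change
So after all 3 constraints: D(Y) = {6}

Answer: {6}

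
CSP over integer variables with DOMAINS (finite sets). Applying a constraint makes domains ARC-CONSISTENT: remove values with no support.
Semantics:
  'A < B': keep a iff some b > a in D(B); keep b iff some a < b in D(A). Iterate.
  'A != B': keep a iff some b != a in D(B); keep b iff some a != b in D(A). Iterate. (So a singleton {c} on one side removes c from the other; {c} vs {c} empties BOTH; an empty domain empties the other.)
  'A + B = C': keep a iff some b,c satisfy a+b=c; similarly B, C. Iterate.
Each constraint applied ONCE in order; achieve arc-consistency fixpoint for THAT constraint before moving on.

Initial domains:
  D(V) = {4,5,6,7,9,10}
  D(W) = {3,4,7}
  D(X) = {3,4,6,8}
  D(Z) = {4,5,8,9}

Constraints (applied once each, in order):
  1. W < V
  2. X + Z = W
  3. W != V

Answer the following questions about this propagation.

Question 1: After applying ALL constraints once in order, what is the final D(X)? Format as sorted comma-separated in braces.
Constraint 1 (W < V) on D(W)={3,4,7} D(V)={4,5,6,7,9,10}: no change
Constraint 2 (X + Z = W) on D(X)={3,4,6,8} D(Z)={4,5,8,9} D(W)={3,4,7}: X {3,4,6,8}->{3}; Z {4,5,8,9}->{4}; W {3,4,7}->{7}
Constraint 3 (W != V) on D(W)={7} D(V)={4,5,6,7,9,10}: V {4,5,6,7,9,10}->{4,5,6,9,10}
So after all 3 constraints: D(X) = {3}

Answer: {3}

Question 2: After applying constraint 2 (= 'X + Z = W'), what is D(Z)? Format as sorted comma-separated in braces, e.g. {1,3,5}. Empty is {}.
Constraint 1 (W < V) on D(W)={3,4,7} D(V)={4,5,6,7,9,10}: no change
Constraint 2 (X + Z = W) on D(X)={3,4,6,8} D(Z)={4,5,8,9} D(W)={3,4,7}: X {3,4,6,8}->{3}; Z {4,5,8,9}->{4}; W {3,4,7}->{7}
So after constraint 2: D(Z) = {4}

Answer: {4}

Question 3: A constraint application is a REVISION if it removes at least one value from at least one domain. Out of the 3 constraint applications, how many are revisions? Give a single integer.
Constraint 1 (W < V) on D(W)={3,4,7} D(V)={4,5,6,7,9,10}: no change => not a revision
Constraint 2 (X + Z = W) on D(X)={3,4,6,8} D(Z)={4,5,8,9} D(W)={3,4,7}: X {3,4,6,8}->{3}; Z {4,5,8,9}->{4}; W {3,4,7}->{7} => REVISION
Constraint 3 (W != V) on D(W)={7} D(V)={4,5,6,7,9,10}: V {4,5,6,7,9,10}->{4,5,6,9,10} => REVISION
Total revisions = 2

Answer: 2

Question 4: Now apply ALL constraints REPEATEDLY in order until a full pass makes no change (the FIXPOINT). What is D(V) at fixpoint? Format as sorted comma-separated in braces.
Answer: {9,10}

Derivation:
pass 0 (initial): D(V)={4,5,6,7,9,10}
pass 1: V {4,5,6,7,9,10}->{4,5,6,9,10}; W {3,4,7}->{7}; X {3,4,6,8}->{3}; Z {4,5,8,9}->{4}
pass 2: V {4,5,6,9,10}->{9,10}
pass 3: no change
Fixpoint after 3 passes: D(V) = {9,10}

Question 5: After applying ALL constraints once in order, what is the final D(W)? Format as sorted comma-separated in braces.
Answer: {7}

Derivation:
Constraint 1 (W < V) on D(W)={3,4,7} D(V)={4,5,6,7,9,10}: no change
Constraint 2 (X + Z = W) on D(X)={3,4,6,8} D(Z)={4,5,8,9} D(W)={3,4,7}: X {3,4,6,8}->{3}; Z {4,5,8,9}->{4}; W {3,4,7}->{7}
Constraint 3 (W != V) on D(W)={7} D(V)={4,5,6,7,9,10}: V {4,5,6,7,9,10}->{4,5,6,9,10}
So after all 3 constraints: D(W) = {7}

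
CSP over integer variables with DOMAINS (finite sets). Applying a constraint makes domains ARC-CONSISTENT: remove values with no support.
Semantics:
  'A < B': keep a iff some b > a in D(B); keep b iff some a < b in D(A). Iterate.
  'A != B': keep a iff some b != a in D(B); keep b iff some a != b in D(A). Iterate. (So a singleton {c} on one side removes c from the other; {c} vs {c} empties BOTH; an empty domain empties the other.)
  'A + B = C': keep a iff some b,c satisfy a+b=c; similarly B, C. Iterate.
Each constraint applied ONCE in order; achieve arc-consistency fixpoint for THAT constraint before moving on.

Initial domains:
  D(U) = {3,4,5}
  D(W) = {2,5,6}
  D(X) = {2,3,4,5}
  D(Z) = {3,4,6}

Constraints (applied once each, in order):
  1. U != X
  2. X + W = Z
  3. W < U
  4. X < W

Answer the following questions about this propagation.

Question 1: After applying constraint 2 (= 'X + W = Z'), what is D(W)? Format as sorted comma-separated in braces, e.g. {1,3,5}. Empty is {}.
Answer: {2}

Derivation:
Constraint 1 (U != X) on D(U)={3,4,5} D(X)={2,3,4,5}: no change
Constraint 2 (X + W = Z) on D(X)={2,3,4,5} D(W)={2,5,6} D(Z)={3,4,6}: X {2,3,4,5}->{2,4}; W {2,5,6}->{2}; Z {3,4,6}->{4,6}
So after constraint 2: D(W) = {2}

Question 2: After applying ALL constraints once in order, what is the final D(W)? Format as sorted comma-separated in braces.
Constraint 1 (U != X) on D(U)={3,4,5} D(X)={2,3,4,5}: no change
Constraint 2 (X + W = Z) on D(X)={2,3,4,5} D(W)={2,5,6} D(Z)={3,4,6}: X {2,3,4,5}->{2,4}; W {2,5,6}->{2}; Z {3,4,6}->{4,6}
Constraint 3 (W < U) on D(W)={2} D(U)={3,4,5}: no change
Constraint 4 (X < W) on D(X)={2,4} D(W)={2}: X {2,4}->{}; W {2}->{}
So after all 4 constraints: D(W) = {}

Answer: {}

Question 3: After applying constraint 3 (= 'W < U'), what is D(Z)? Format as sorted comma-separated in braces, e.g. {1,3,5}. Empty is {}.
Constraint 1 (U != X) on D(U)={3,4,5} D(X)={2,3,4,5}: no change
Constraint 2 (X + W = Z) on D(X)={2,3,4,5} D(W)={2,5,6} D(Z)={3,4,6}: X {2,3,4,5}->{2,4}; W {2,5,6}->{2}; Z {3,4,6}->{4,6}
Constraint 3 (W < U) on D(W)={2} D(U)={3,4,5}: no change
So after constraint 3: D(Z) = {4,6}

Answer: {4,6}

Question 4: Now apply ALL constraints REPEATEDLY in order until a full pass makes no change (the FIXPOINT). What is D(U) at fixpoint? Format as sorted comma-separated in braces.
pass 0 (initial): D(U)={3,4,5}
pass 1: W {2,5,6}->{}; X {2,3,4,5}->{}; Z {3,4,6}->{4,6}
pass 2: U {3,4,5}->{}; Z {4,6}->{}
pass 3: no change
Fixpoint after 3 passes: D(U) = {}

Answer: {}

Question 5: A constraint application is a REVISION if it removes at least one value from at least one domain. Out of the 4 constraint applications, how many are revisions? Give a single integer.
Constraint 1 (U != X) on D(U)={3,4,5} D(X)={2,3,4,5}: no change => not a revision
Constraint 2 (X + W = Z) on D(X)={2,3,4,5} D(W)={2,5,6} D(Z)={3,4,6}: X {2,3,4,5}->{2,4}; W {2,5,6}->{2}; Z {3,4,6}->{4,6} => REVISION
Constraint 3 (W < U) on D(W)={2} D(U)={3,4,5}: no change => not a revision
Constraint 4 (X < W) on D(X)={2,4} D(W)={2}: X {2,4}->{}; W {2}->{} => REVISION
Total revisions = 2

Answer: 2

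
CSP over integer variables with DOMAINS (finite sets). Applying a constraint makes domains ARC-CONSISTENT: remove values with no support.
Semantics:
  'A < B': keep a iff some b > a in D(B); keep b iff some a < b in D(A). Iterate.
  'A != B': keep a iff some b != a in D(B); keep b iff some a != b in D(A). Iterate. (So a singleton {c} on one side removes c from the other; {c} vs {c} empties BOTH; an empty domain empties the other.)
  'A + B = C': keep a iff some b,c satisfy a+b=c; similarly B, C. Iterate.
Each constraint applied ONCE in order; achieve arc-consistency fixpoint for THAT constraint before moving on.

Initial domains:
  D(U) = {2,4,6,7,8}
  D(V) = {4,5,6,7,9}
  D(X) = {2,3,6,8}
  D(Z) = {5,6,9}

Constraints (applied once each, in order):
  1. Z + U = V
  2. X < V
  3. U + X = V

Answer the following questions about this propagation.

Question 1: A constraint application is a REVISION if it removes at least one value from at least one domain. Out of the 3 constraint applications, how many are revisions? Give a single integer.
Constraint 1 (Z + U = V) on D(Z)={5,6,9} D(U)={2,4,6,7,8} D(V)={4,5,6,7,9}: Z {5,6,9}->{5}; U {2,4,6,7,8}->{2,4}; V {4,5,6,7,9}->{7,9} => REVISION
Constraint 2 (X < V) on D(X)={2,3,6,8} D(V)={7,9}: no change => not a revision
Constraint 3 (U + X = V) on D(U)={2,4} D(X)={2,3,6,8} D(V)={7,9}: U {2,4}->{4}; X {2,3,6,8}->{3}; V {7,9}->{7} => REVISION
Total revisions = 2

Answer: 2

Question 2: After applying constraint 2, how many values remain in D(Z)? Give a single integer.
Answer: 1

Derivation:
Constraint 1 (Z + U = V) on D(Z)={5,6,9} D(U)={2,4,6,7,8} D(V)={4,5,6,7,9}: Z {5,6,9}->{5}; U {2,4,6,7,8}->{2,4}; V {4,5,6,7,9}->{7,9}
Constraint 2 (X < V) on D(X)={2,3,6,8} D(V)={7,9}: no change
So after constraint 2: D(Z)={5}, size = 1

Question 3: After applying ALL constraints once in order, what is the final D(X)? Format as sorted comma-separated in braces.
Answer: {3}

Derivation:
Constraint 1 (Z + U = V) on D(Z)={5,6,9} D(U)={2,4,6,7,8} D(V)={4,5,6,7,9}: Z {5,6,9}->{5}; U {2,4,6,7,8}->{2,4}; V {4,5,6,7,9}->{7,9}
Constraint 2 (X < V) on D(X)={2,3,6,8} D(V)={7,9}: no change
Constraint 3 (U + X = V) on D(U)={2,4} D(X)={2,3,6,8} D(V)={7,9}: U {2,4}->{4}; X {2,3,6,8}->{3}; V {7,9}->{7}
So after all 3 constraints: D(X) = {3}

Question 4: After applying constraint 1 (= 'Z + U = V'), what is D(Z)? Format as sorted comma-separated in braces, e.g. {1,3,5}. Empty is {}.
Constraint 1 (Z + U = V) on D(Z)={5,6,9} D(U)={2,4,6,7,8} D(V)={4,5,6,7,9}: Z {5,6,9}->{5}; U {2,4,6,7,8}->{2,4}; V {4,5,6,7,9}->{7,9}
So after constraint 1: D(Z) = {5}

Answer: {5}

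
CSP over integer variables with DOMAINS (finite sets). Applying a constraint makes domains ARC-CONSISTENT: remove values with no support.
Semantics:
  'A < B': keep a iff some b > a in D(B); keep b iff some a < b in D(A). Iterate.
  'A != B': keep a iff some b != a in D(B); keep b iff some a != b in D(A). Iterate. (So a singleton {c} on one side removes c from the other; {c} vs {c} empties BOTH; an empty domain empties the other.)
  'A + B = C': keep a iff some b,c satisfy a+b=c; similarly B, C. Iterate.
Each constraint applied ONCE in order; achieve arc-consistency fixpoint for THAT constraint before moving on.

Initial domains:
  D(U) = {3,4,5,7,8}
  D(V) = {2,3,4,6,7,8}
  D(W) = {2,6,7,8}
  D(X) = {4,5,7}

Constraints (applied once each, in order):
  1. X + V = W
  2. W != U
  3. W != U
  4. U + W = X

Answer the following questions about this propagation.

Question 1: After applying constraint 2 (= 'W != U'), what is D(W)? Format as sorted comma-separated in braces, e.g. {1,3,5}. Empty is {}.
Constraint 1 (X + V = W) on D(X)={4,5,7} D(V)={2,3,4,6,7,8} D(W)={2,6,7,8}: X {4,5,7}->{4,5}; V {2,3,4,6,7,8}->{2,3,4}; W {2,6,7,8}->{6,7,8}
Constraint 2 (W != U) on D(W)={6,7,8} D(U)={3,4,5,7,8}: no change
So after constraint 2: D(W) = {6,7,8}

Answer: {6,7,8}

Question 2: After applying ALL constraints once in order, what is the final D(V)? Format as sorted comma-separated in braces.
Answer: {2,3,4}

Derivation:
Constraint 1 (X + V = W) on D(X)={4,5,7} D(V)={2,3,4,6,7,8} D(W)={2,6,7,8}: X {4,5,7}->{4,5}; V {2,3,4,6,7,8}->{2,3,4}; W {2,6,7,8}->{6,7,8}
Constraint 2 (W != U) on D(W)={6,7,8} D(U)={3,4,5,7,8}: no change
Constraint 3 (W != U) on D(W)={6,7,8} D(U)={3,4,5,7,8}: no change
Constraint 4 (U + W = X) on D(U)={3,4,5,7,8} D(W)={6,7,8} D(X)={4,5}: U {3,4,5,7,8}->{}; W {6,7,8}->{}; X {4,5}->{}
So after all 4 constraints: D(V) = {2,3,4}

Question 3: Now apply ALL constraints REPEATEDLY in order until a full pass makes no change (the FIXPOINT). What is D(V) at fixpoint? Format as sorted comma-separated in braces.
pass 0 (initial): D(V)={2,3,4,6,7,8}
pass 1: U {3,4,5,7,8}->{}; V {2,3,4,6,7,8}->{2,3,4}; W {2,6,7,8}->{}; X {4,5,7}->{}
pass 2: V {2,3,4}->{}
pass 3: no change
Fixpoint after 3 passes: D(V) = {}

Answer: {}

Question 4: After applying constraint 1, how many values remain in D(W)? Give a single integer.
Answer: 3

Derivation:
Constraint 1 (X + V = W) on D(X)={4,5,7} D(V)={2,3,4,6,7,8} D(W)={2,6,7,8}: X {4,5,7}->{4,5}; V {2,3,4,6,7,8}->{2,3,4}; W {2,6,7,8}->{6,7,8}
So after constraint 1: D(W)={6,7,8}, size = 3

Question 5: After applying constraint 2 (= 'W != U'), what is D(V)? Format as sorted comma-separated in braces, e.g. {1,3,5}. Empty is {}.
Constraint 1 (X + V = W) on D(X)={4,5,7} D(V)={2,3,4,6,7,8} D(W)={2,6,7,8}: X {4,5,7}->{4,5}; V {2,3,4,6,7,8}->{2,3,4}; W {2,6,7,8}->{6,7,8}
Constraint 2 (W != U) on D(W)={6,7,8} D(U)={3,4,5,7,8}: no change
So after constraint 2: D(V) = {2,3,4}

Answer: {2,3,4}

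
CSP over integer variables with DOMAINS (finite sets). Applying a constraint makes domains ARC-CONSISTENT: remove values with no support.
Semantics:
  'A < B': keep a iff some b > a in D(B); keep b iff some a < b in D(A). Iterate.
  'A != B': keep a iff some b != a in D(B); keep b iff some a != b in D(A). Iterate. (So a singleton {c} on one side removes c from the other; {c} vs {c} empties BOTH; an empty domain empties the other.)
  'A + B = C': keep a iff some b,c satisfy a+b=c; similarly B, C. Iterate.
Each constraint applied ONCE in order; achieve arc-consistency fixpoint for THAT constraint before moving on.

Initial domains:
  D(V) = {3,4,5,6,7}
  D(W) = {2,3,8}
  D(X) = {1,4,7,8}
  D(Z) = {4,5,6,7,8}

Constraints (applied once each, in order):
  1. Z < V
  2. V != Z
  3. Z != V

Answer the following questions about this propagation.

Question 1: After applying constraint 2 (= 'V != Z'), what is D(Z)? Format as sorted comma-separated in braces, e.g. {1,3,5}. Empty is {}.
Answer: {4,5,6}

Derivation:
Constraint 1 (Z < V) on D(Z)={4,5,6,7,8} D(V)={3,4,5,6,7}: Z {4,5,6,7,8}->{4,5,6}; V {3,4,5,6,7}->{5,6,7}
Constraint 2 (V != Z) on D(V)={5,6,7} D(Z)={4,5,6}: no change
So after constraint 2: D(Z) = {4,5,6}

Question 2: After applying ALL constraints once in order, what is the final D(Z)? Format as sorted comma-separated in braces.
Answer: {4,5,6}

Derivation:
Constraint 1 (Z < V) on D(Z)={4,5,6,7,8} D(V)={3,4,5,6,7}: Z {4,5,6,7,8}->{4,5,6}; V {3,4,5,6,7}->{5,6,7}
Constraint 2 (V != Z) on D(V)={5,6,7} D(Z)={4,5,6}: no change
Constraint 3 (Z != V) on D(Z)={4,5,6} D(V)={5,6,7}: no change
So after all 3 constraints: D(Z) = {4,5,6}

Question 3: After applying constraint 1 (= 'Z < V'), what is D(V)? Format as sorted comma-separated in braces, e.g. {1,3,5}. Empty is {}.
Constraint 1 (Z < V) on D(Z)={4,5,6,7,8} D(V)={3,4,5,6,7}: Z {4,5,6,7,8}->{4,5,6}; V {3,4,5,6,7}->{5,6,7}
So after constraint 1: D(V) = {5,6,7}

Answer: {5,6,7}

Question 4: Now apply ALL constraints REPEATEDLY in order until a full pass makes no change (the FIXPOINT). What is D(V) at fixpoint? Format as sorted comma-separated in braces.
Answer: {5,6,7}

Derivation:
pass 0 (initial): D(V)={3,4,5,6,7}
pass 1: V {3,4,5,6,7}->{5,6,7}; Z {4,5,6,7,8}->{4,5,6}
pass 2: no change
Fixpoint after 2 passes: D(V) = {5,6,7}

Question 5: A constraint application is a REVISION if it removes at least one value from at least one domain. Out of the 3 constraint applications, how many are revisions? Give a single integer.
Constraint 1 (Z < V) on D(Z)={4,5,6,7,8} D(V)={3,4,5,6,7}: Z {4,5,6,7,8}->{4,5,6}; V {3,4,5,6,7}->{5,6,7} => REVISION
Constraint 2 (V != Z) on D(V)={5,6,7} D(Z)={4,5,6}: no change => not a revision
Constraint 3 (Z != V) on D(Z)={4,5,6} D(V)={5,6,7}: no change => not a revision
Total revisions = 1

Answer: 1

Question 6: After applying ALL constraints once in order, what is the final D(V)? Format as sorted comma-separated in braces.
Constraint 1 (Z < V) on D(Z)={4,5,6,7,8} D(V)={3,4,5,6,7}: Z {4,5,6,7,8}->{4,5,6}; V {3,4,5,6,7}->{5,6,7}
Constraint 2 (V != Z) on D(V)={5,6,7} D(Z)={4,5,6}: no change
Constraint 3 (Z != V) on D(Z)={4,5,6} D(V)={5,6,7}: no change
So after all 3 constraints: D(V) = {5,6,7}

Answer: {5,6,7}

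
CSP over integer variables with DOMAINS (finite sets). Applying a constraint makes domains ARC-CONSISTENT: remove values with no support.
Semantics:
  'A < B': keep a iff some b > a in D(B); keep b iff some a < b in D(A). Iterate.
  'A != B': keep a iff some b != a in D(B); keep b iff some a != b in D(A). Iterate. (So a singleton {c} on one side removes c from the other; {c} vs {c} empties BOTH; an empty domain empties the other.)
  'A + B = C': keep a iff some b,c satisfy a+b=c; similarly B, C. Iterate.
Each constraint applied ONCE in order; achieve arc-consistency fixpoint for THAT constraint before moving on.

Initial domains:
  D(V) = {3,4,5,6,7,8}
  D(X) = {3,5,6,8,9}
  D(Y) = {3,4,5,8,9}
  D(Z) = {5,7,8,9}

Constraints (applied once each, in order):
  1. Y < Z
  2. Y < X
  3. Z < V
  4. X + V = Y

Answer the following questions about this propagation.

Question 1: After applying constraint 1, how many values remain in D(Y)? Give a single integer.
Constraint 1 (Y < Z) on D(Y)={3,4,5,8,9} D(Z)={5,7,8,9}: Y {3,4,5,8,9}->{3,4,5,8}
So after constraint 1: D(Y)={3,4,5,8}, size = 4

Answer: 4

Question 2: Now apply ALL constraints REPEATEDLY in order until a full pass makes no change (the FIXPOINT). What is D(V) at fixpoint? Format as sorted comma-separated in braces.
pass 0 (initial): D(V)={3,4,5,6,7,8}
pass 1: V {3,4,5,6,7,8}->{}; X {3,5,6,8,9}->{}; Y {3,4,5,8,9}->{}; Z {5,7,8,9}->{5,7}
pass 2: Z {5,7}->{}
pass 3: no change
Fixpoint after 3 passes: D(V) = {}

Answer: {}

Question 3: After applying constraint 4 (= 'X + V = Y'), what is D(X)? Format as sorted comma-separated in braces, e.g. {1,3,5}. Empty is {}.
Constraint 1 (Y < Z) on D(Y)={3,4,5,8,9} D(Z)={5,7,8,9}: Y {3,4,5,8,9}->{3,4,5,8}
Constraint 2 (Y < X) on D(Y)={3,4,5,8} D(X)={3,5,6,8,9}: X {3,5,6,8,9}->{5,6,8,9}
Constraint 3 (Z < V) on D(Z)={5,7,8,9} D(V)={3,4,5,6,7,8}: Z {5,7,8,9}->{5,7}; V {3,4,5,6,7,8}->{6,7,8}
Constraint 4 (X + V = Y) on D(X)={5,6,8,9} D(V)={6,7,8} D(Y)={3,4,5,8}: X {5,6,8,9}->{}; V {6,7,8}->{}; Y {3,4,5,8}->{}
So after constraint 4: D(X) = {}

Answer: {}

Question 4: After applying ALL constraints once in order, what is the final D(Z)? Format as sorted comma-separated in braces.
Answer: {5,7}

Derivation:
Constraint 1 (Y < Z) on D(Y)={3,4,5,8,9} D(Z)={5,7,8,9}: Y {3,4,5,8,9}->{3,4,5,8}
Constraint 2 (Y < X) on D(Y)={3,4,5,8} D(X)={3,5,6,8,9}: X {3,5,6,8,9}->{5,6,8,9}
Constraint 3 (Z < V) on D(Z)={5,7,8,9} D(V)={3,4,5,6,7,8}: Z {5,7,8,9}->{5,7}; V {3,4,5,6,7,8}->{6,7,8}
Constraint 4 (X + V = Y) on D(X)={5,6,8,9} D(V)={6,7,8} D(Y)={3,4,5,8}: X {5,6,8,9}->{}; V {6,7,8}->{}; Y {3,4,5,8}->{}
So after all 4 constraints: D(Z) = {5,7}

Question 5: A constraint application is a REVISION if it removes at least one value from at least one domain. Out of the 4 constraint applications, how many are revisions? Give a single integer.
Constraint 1 (Y < Z) on D(Y)={3,4,5,8,9} D(Z)={5,7,8,9}: Y {3,4,5,8,9}->{3,4,5,8} => REVISION
Constraint 2 (Y < X) on D(Y)={3,4,5,8} D(X)={3,5,6,8,9}: X {3,5,6,8,9}->{5,6,8,9} => REVISION
Constraint 3 (Z < V) on D(Z)={5,7,8,9} D(V)={3,4,5,6,7,8}: Z {5,7,8,9}->{5,7}; V {3,4,5,6,7,8}->{6,7,8} => REVISION
Constraint 4 (X + V = Y) on D(X)={5,6,8,9} D(V)={6,7,8} D(Y)={3,4,5,8}: X {5,6,8,9}->{}; V {6,7,8}->{}; Y {3,4,5,8}->{} => REVISION
Total revisions = 4

Answer: 4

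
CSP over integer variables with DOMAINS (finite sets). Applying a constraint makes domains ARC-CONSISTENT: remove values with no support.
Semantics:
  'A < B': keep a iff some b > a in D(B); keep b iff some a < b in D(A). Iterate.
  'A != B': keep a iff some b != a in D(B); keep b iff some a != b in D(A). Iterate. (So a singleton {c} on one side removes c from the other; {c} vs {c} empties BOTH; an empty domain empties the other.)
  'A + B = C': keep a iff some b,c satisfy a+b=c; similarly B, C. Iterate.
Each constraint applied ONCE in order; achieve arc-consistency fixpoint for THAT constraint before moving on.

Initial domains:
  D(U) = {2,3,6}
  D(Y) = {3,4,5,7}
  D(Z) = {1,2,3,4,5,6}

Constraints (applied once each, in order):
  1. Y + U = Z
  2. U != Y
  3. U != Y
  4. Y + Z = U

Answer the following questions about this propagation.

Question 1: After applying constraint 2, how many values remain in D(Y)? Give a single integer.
Answer: 2

Derivation:
Constraint 1 (Y + U = Z) on D(Y)={3,4,5,7} D(U)={2,3,6} D(Z)={1,2,3,4,5,6}: Y {3,4,5,7}->{3,4}; U {2,3,6}->{2,3}; Z {1,2,3,4,5,6}->{5,6}
Constraint 2 (U != Y) on D(U)={2,3} D(Y)={3,4}: no change
So after constraint 2: D(Y)={3,4}, size = 2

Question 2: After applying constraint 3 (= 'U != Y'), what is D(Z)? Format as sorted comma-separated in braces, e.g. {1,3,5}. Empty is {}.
Answer: {5,6}

Derivation:
Constraint 1 (Y + U = Z) on D(Y)={3,4,5,7} D(U)={2,3,6} D(Z)={1,2,3,4,5,6}: Y {3,4,5,7}->{3,4}; U {2,3,6}->{2,3}; Z {1,2,3,4,5,6}->{5,6}
Constraint 2 (U != Y) on D(U)={2,3} D(Y)={3,4}: no change
Constraint 3 (U != Y) on D(U)={2,3} D(Y)={3,4}: no change
So after constraint 3: D(Z) = {5,6}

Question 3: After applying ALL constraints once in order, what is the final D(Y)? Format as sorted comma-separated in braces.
Constraint 1 (Y + U = Z) on D(Y)={3,4,5,7} D(U)={2,3,6} D(Z)={1,2,3,4,5,6}: Y {3,4,5,7}->{3,4}; U {2,3,6}->{2,3}; Z {1,2,3,4,5,6}->{5,6}
Constraint 2 (U != Y) on D(U)={2,3} D(Y)={3,4}: no change
Constraint 3 (U != Y) on D(U)={2,3} D(Y)={3,4}: no change
Constraint 4 (Y + Z = U) on D(Y)={3,4} D(Z)={5,6} D(U)={2,3}: Y {3,4}->{}; Z {5,6}->{}; U {2,3}->{}
So after all 4 constraints: D(Y) = {}

Answer: {}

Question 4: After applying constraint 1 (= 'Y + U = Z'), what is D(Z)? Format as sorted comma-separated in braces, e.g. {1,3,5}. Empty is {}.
Answer: {5,6}

Derivation:
Constraint 1 (Y + U = Z) on D(Y)={3,4,5,7} D(U)={2,3,6} D(Z)={1,2,3,4,5,6}: Y {3,4,5,7}->{3,4}; U {2,3,6}->{2,3}; Z {1,2,3,4,5,6}->{5,6}
So after constraint 1: D(Z) = {5,6}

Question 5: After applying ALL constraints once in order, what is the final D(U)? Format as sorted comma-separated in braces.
Answer: {}

Derivation:
Constraint 1 (Y + U = Z) on D(Y)={3,4,5,7} D(U)={2,3,6} D(Z)={1,2,3,4,5,6}: Y {3,4,5,7}->{3,4}; U {2,3,6}->{2,3}; Z {1,2,3,4,5,6}->{5,6}
Constraint 2 (U != Y) on D(U)={2,3} D(Y)={3,4}: no change
Constraint 3 (U != Y) on D(U)={2,3} D(Y)={3,4}: no change
Constraint 4 (Y + Z = U) on D(Y)={3,4} D(Z)={5,6} D(U)={2,3}: Y {3,4}->{}; Z {5,6}->{}; U {2,3}->{}
So after all 4 constraints: D(U) = {}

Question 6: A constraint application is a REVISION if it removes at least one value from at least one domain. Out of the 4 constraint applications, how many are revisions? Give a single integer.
Constraint 1 (Y + U = Z) on D(Y)={3,4,5,7} D(U)={2,3,6} D(Z)={1,2,3,4,5,6}: Y {3,4,5,7}->{3,4}; U {2,3,6}->{2,3}; Z {1,2,3,4,5,6}->{5,6} => REVISION
Constraint 2 (U != Y) on D(U)={2,3} D(Y)={3,4}: no change => not a revision
Constraint 3 (U != Y) on D(U)={2,3} D(Y)={3,4}: no change => not a revision
Constraint 4 (Y + Z = U) on D(Y)={3,4} D(Z)={5,6} D(U)={2,3}: Y {3,4}->{}; Z {5,6}->{}; U {2,3}->{} => REVISION
Total revisions = 2

Answer: 2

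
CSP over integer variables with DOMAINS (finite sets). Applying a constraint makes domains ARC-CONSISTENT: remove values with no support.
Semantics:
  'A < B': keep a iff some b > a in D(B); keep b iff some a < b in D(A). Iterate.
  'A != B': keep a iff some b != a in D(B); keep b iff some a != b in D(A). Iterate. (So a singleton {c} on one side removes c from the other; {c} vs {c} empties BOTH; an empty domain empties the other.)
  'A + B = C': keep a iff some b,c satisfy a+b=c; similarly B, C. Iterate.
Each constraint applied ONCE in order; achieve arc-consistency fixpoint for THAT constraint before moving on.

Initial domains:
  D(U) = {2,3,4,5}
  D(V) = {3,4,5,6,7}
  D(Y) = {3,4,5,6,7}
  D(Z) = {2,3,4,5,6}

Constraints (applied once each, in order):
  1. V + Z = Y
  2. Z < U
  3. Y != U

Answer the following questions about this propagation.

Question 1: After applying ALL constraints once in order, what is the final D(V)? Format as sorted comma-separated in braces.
Answer: {3,4,5}

Derivation:
Constraint 1 (V + Z = Y) on D(V)={3,4,5,6,7} D(Z)={2,3,4,5,6} D(Y)={3,4,5,6,7}: V {3,4,5,6,7}->{3,4,5}; Z {2,3,4,5,6}->{2,3,4}; Y {3,4,5,6,7}->{5,6,7}
Constraint 2 (Z < U) on D(Z)={2,3,4} D(U)={2,3,4,5}: U {2,3,4,5}->{3,4,5}
Constraint 3 (Y != U) on D(Y)={5,6,7} D(U)={3,4,5}: no change
So after all 3 constraints: D(V) = {3,4,5}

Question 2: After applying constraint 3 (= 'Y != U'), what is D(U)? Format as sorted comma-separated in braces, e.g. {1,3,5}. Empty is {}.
Answer: {3,4,5}

Derivation:
Constraint 1 (V + Z = Y) on D(V)={3,4,5,6,7} D(Z)={2,3,4,5,6} D(Y)={3,4,5,6,7}: V {3,4,5,6,7}->{3,4,5}; Z {2,3,4,5,6}->{2,3,4}; Y {3,4,5,6,7}->{5,6,7}
Constraint 2 (Z < U) on D(Z)={2,3,4} D(U)={2,3,4,5}: U {2,3,4,5}->{3,4,5}
Constraint 3 (Y != U) on D(Y)={5,6,7} D(U)={3,4,5}: no change
So after constraint 3: D(U) = {3,4,5}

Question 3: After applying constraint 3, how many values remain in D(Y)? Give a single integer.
Constraint 1 (V + Z = Y) on D(V)={3,4,5,6,7} D(Z)={2,3,4,5,6} D(Y)={3,4,5,6,7}: V {3,4,5,6,7}->{3,4,5}; Z {2,3,4,5,6}->{2,3,4}; Y {3,4,5,6,7}->{5,6,7}
Constraint 2 (Z < U) on D(Z)={2,3,4} D(U)={2,3,4,5}: U {2,3,4,5}->{3,4,5}
Constraint 3 (Y != U) on D(Y)={5,6,7} D(U)={3,4,5}: no change
So after constraint 3: D(Y)={5,6,7}, size = 3

Answer: 3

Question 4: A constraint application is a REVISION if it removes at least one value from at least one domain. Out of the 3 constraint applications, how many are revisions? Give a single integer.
Answer: 2

Derivation:
Constraint 1 (V + Z = Y) on D(V)={3,4,5,6,7} D(Z)={2,3,4,5,6} D(Y)={3,4,5,6,7}: V {3,4,5,6,7}->{3,4,5}; Z {2,3,4,5,6}->{2,3,4}; Y {3,4,5,6,7}->{5,6,7} => REVISION
Constraint 2 (Z < U) on D(Z)={2,3,4} D(U)={2,3,4,5}: U {2,3,4,5}->{3,4,5} => REVISION
Constraint 3 (Y != U) on D(Y)={5,6,7} D(U)={3,4,5}: no change => not a revision
Total revisions = 2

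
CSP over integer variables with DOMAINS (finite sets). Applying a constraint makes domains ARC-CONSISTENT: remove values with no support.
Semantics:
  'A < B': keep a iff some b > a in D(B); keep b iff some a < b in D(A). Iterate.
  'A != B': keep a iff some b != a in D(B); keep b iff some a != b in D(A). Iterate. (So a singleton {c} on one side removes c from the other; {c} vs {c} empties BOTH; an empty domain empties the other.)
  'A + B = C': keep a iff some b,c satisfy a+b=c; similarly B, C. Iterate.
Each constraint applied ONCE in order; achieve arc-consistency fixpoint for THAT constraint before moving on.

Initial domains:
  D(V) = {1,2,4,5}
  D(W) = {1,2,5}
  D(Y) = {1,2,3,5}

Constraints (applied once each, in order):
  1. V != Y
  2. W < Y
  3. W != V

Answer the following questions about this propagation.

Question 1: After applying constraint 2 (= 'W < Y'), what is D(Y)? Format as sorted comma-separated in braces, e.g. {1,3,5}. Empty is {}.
Constraint 1 (V != Y) on D(V)={1,2,4,5} D(Y)={1,2,3,5}: no change
Constraint 2 (W < Y) on D(W)={1,2,5} D(Y)={1,2,3,5}: W {1,2,5}->{1,2}; Y {1,2,3,5}->{2,3,5}
So after constraint 2: D(Y) = {2,3,5}

Answer: {2,3,5}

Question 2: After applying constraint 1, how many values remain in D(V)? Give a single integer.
Answer: 4

Derivation:
Constraint 1 (V != Y) on D(V)={1,2,4,5} D(Y)={1,2,3,5}: no change
So after constraint 1: D(V)={1,2,4,5}, size = 4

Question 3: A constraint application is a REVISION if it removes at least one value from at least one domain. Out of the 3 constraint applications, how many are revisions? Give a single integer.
Answer: 1

Derivation:
Constraint 1 (V != Y) on D(V)={1,2,4,5} D(Y)={1,2,3,5}: no change => not a revision
Constraint 2 (W < Y) on D(W)={1,2,5} D(Y)={1,2,3,5}: W {1,2,5}->{1,2}; Y {1,2,3,5}->{2,3,5} => REVISION
Constraint 3 (W != V) on D(W)={1,2} D(V)={1,2,4,5}: no change => not a revision
Total revisions = 1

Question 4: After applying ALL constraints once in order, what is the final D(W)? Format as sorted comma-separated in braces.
Constraint 1 (V != Y) on D(V)={1,2,4,5} D(Y)={1,2,3,5}: no change
Constraint 2 (W < Y) on D(W)={1,2,5} D(Y)={1,2,3,5}: W {1,2,5}->{1,2}; Y {1,2,3,5}->{2,3,5}
Constraint 3 (W != V) on D(W)={1,2} D(V)={1,2,4,5}: no change
So after all 3 constraints: D(W) = {1,2}

Answer: {1,2}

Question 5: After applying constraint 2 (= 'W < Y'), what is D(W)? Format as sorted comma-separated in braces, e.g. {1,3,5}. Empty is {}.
Constraint 1 (V != Y) on D(V)={1,2,4,5} D(Y)={1,2,3,5}: no change
Constraint 2 (W < Y) on D(W)={1,2,5} D(Y)={1,2,3,5}: W {1,2,5}->{1,2}; Y {1,2,3,5}->{2,3,5}
So after constraint 2: D(W) = {1,2}

Answer: {1,2}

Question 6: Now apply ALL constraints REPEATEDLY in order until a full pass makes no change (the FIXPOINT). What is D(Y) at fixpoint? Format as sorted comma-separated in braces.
pass 0 (initial): D(Y)={1,2,3,5}
pass 1: W {1,2,5}->{1,2}; Y {1,2,3,5}->{2,3,5}
pass 2: no change
Fixpoint after 2 passes: D(Y) = {2,3,5}

Answer: {2,3,5}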